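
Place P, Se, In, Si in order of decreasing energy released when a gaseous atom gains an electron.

Se > Si > P > In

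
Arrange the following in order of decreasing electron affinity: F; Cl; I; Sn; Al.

Cl > F > I > Sn > Al

Electron affinity generally becomes more exothermic across a period toward the halogens and less exothermic down a group.
These span different periods and groups, so the two trends combine.
Sn > Al: period and group pull opposite ways; the across-period shift dominates (107 vs 42 kJ/mol).
I > Sn: I lies to the right of Sn in period 5, so the across-period effect alone puts I higher.
F > I: F sits above I in group 17, so the down-group effect alone puts F higher.
Cl > F: this pair runs against the simple trend — see the exception note.
Note the exception: Cl has a higher electron affinity than F, contrary to the simple trend — F's small 2p subshell makes the incoming electron feel strong e⁻–e⁻ repulsion, so Cl actually releases more energy on gaining an electron.
Tabulated electron affinity (kJ/mol): F 328, Al 42, Cl 349, Sn 107, I 295.
So from highest to lowest: Cl > F > I > Sn > Al.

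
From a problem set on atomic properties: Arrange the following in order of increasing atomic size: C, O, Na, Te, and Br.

O < C < Br < Te < Na

Radius decreases left→right (rising Z_eff, same n) and increases top→bottom (higher n).
These span different periods and groups, so the two trends combine.
C > O: C lies to the left of O in period 2, so the across-period effect alone puts C larger.
Br > C: period and group pull opposite ways; the down-group shift dominates (114 vs 75 pm).
Te > Br: relative to Br, both the across-period and down-group shifts push Te's atomic radius up.
Na > Te: period and group pull opposite ways; the across-period shift dominates (155 vs 136 pm).
For reference (pm): C 75, O 63, Na 155, Br 114, Te 136.
So from smallest to largest: O < C < Br < Te < Na.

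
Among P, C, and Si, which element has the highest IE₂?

After 1 electron has been removed, what remains? P⁺ still has 4 valence electrons; C⁺ still has 3 valence electrons; Si⁺ still has 3 valence electrons.
All are still removing valence electrons, so compare the +1 ions as you would atoms: IE_2 generally rises across a period (higher Z_eff) and falls down a group (larger shell), subject to the usual subshell exceptions.
Valence configurations: P⁺ [Ne]3s²3p², C⁺ [He]2s²2p¹, Si⁺ [Ne]3s²3p¹.
The numbers (kJ/mol): P 1907, C 2353, Si 1577.
So the second ionization energies run Si < P < C.

C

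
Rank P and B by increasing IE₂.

P < B

IE_2 is the cost of taking one more electron from the +1 cation: P⁺ still has 4 valence electrons; B⁺ still has 2 valence electrons.
All are still removing valence electrons, so compare the +1 ions as you would atoms: IE_2 generally rises across a period (higher Z_eff) and falls down a group (larger shell), subject to the usual subshell exceptions.
Valence configurations: P⁺ [Ne]3s²3p², B⁺ [He]2s².
Tabulated IE_2 (kJ/mol): P 1907, B 2427.
Hence IE_2: P < B.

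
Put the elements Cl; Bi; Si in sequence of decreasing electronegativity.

Smaller atoms with higher effective nuclear charge are more electronegative.
Here both period and group differ, so the two effects have to be weighed against each other.
Bi > Si: period and group pull opposite ways; the across-period shift dominates (2.02 vs 1.90).
Cl > Bi: both effects reinforce here, so Cl is clearly the higher of the two.
For reference (Pauling): Si 1.90, Cl 3.16, Bi 2.02.
So from highest to lowest: Cl > Bi > Si.

Cl, Bi, Si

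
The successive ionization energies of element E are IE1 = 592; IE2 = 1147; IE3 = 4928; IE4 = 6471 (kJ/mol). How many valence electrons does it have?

2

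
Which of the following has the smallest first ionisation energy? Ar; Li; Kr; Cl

Li is in period 2, group 1; Cl is in period 3, group 17; Ar is in period 3, group 18; Kr is in period 4, group 18.
First ionization energy rises across a period (greater Z_eff holds electrons more tightly) and falls down a group (valence electrons are farther from the nucleus).
Here both period and group differ, so the two effects have to be weighed against each other.
Cl > Li: period and group pull opposite ways; the across-period shift dominates (1251 vs 520 kJ/mol).
Kr > Cl: the two effects oppose for this pair; the across-period effect wins (1351 vs 1251 kJ/mol).
Ar > Kr: Ar sits above Kr in group 18, so the down-group effect alone puts Ar higher.
Approximate values (kJ/mol): Li 520, Cl 1251, Ar 1521, Kr 1351.
The smallest first ionisation energy among these belongs to Li.

Li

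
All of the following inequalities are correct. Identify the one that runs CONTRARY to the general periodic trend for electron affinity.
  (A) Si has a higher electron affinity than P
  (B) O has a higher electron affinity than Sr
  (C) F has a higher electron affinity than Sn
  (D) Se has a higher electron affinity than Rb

The general trend: electron affinity increases across a period and decreases down a group.
(A) Si (period 3, group 14) vs P (period 3, group 15): the stated order contradicts the simple trend.
(B) O (period 2, group 16) vs Sr (period 5, group 2): the stated order agrees with the simple trend.
(C) F (period 2, group 17) vs Sn (period 5, group 14): the stated order agrees with the simple trend.
(D) Se (period 4, group 16) vs Rb (period 5, group 1): the stated order agrees with the simple trend.
The exception is (A): adding an electron to P's half-filled 3p³ is unfavourable, so Si (3p²) has the more exothermic EA.

(A)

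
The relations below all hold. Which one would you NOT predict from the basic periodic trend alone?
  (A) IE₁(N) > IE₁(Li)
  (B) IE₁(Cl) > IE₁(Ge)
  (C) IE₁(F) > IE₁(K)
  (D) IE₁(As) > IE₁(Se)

(D)

The general trend: first ionisation energy increases across a period and decreases down a group.
(A) N (period 2, group 15) vs Li (period 2, group 1): the stated order agrees with the simple trend.
(B) Cl (period 3, group 17) vs Ge (period 4, group 14): the stated order agrees with the simple trend.
(C) F (period 2, group 17) vs K (period 4, group 1): the stated order agrees with the simple trend.
(D) As (period 4, group 15) vs Se (period 4, group 16): the stated order contradicts the simple trend.
The exception is (D): Se (4p⁴) ionizes more easily than half-filled As (4p³).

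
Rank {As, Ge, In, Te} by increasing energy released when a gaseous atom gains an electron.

In < As < Ge < Te

Ge is in period 4, group 14; As is in period 4, group 15; In is in period 5, group 13; Te is in period 5, group 16.
Electron affinity generally becomes more exothermic across a period toward the halogens and less exothermic down a group.
Here both period and group differ, so the two effects have to be weighed against each other.
As > In: both effects reinforce here, so As is clearly the higher of the two.
Ge > As: this pair runs against the simple trend — see the exception note.
Te > Ge: the two effects oppose for this pair; the across-period effect wins (190 vs 119 kJ/mol).
Note the exception: Ge has a higher electron affinity than As, contrary to the simple trend — adding an electron to As's half-filled 4p³ is unfavourable, so Ge (4p²) has the more exothermic EA.
Approximate values (kJ/mol): Ge 119, As 78, In 29, Te 190.
So from lowest to highest: In < As < Ge < Te.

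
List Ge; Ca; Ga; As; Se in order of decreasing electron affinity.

Ca is in period 4, group 2; Ga is in period 4, group 13; Ge is in period 4, group 14; As is in period 4, group 15; Se is in period 4, group 16.
Adding an electron releases more energy for atoms nearer the top right (short of the noble gases).
All lie in period 4; the across-period trend (electron affinity increases left to right) applies, with the exception below.
Note the exception: Ge has a higher electron affinity than As, contrary to the simple trend — adding an electron to As's half-filled 4p³ is unfavourable, so Ge (4p²) has the more exothermic EA.
Tabulated electron affinity (kJ/mol): Ca 2, Ga 29, Ge 119, As 78, Se 195.
So from highest to lowest: Se > Ge > As > Ga > Ca.

Se > Ge > As > Ga > Ca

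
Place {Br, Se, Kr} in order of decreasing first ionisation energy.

Across a period the outer electron is held more tightly (higher IE₁); down a group it sits in a higher shell, more shielded, and comes off more easily.
All lie in period 4, so first ionization energy increases left to right.
So from highest to lowest: Kr > Br > Se.

Kr > Br > Se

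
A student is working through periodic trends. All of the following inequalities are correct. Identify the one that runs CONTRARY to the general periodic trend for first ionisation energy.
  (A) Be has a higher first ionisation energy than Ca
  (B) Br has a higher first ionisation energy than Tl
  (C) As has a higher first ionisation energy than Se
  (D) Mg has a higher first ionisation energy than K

The general trend: first ionisation energy increases across a period and decreases down a group.
(A) Be (period 2, group 2) vs Ca (period 4, group 2): the stated order agrees with the simple trend.
(B) Br (period 4, group 17) vs Tl (period 6, group 13): the stated order agrees with the simple trend.
(C) As (period 4, group 15) vs Se (period 4, group 16): the stated order contradicts the simple trend.
(D) Mg (period 3, group 2) vs K (period 4, group 1): the stated order agrees with the simple trend.
The exception is (C): Se (4p⁴) ionizes more easily than half-filled As (4p³).

(C)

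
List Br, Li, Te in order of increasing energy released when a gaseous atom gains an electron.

Li < Te < Br

Li is in period 2, group 1; Br is in period 4, group 17; Te is in period 5, group 16.
Atoms with high Z_eff and room in the valence shell (especially the halogens) have the most exothermic electron affinities.
These span different periods and groups, so the two trends combine.
Te > Li: the two effects oppose for this pair; the across-period effect wins (190 vs 60 kJ/mol).
Br > Te: relative to Te, both the across-period and down-group shifts push Br's electron affinity up.
Tabulated electron affinity (kJ/mol): Li 60, Br 325, Te 190.
So from lowest to highest: Li < Te < Br.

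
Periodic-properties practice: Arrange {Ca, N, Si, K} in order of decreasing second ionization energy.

The second ionization energy removes an electron from the +1 ion. For each element: Ca⁺ still has 1 valence electron; N⁺ still has 4 valence electrons; Si⁺ still has 3 valence electrons; K⁺ is the bare [Ar] core.
Core electrons are held far more tightly than valence electrons, so K tops the IE_2 order.
Valence configurations: Ca⁺ [Ar]4s¹, N⁺ [He]2s²2p², Si⁺ [Ne]3s²3p¹.
Tabulated IE_2 (kJ/mol): Ca 1145, N 2856, Si 1577, K 3052.
So the second ionization energies run Ca < Si < N < K.

K > N > Si > Ca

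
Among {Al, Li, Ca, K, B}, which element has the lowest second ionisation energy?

Consider each +1 ion: Al⁺ still has 2 valence electrons; Li⁺ is the bare [He] core; Ca⁺ still has 1 valence electron; K⁺ is the bare [Ar] core; B⁺ still has 2 valence electrons.
Core electrons are held far more tightly than valence electrons, so K and Li top the IE_2 order.
Valence configurations: Al⁺ [Ne]3s², Ca⁺ [Ar]4s¹, B⁺ [He]2s².
The numbers (kJ/mol): Al 1817, Li 7298, Ca 1145, K 3052, B 2427.
Overall IE_2 order: Ca < Al < B < K < Li.

Ca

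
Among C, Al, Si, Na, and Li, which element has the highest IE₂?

Consider each +1 ion: C⁺ still has 3 valence electrons; Al⁺ still has 2 valence electrons; Si⁺ still has 3 valence electrons; Na⁺ is the bare [Ne] core; Li⁺ is the bare [He] core.
Pulling an electron out of a noble-gas core costs far more than removing a remaining valence electron, so Na and Li sit at the high end of IE_2.
Valence configurations: C⁺ [He]2s²2p¹, Al⁺ [Ne]3s², Si⁺ [Ne]3s²3p¹.
Si⁺ loses a lone 3p electron whereas Al⁺ must break into a filled 3s² pair, so IE_2(Al) > IE_2(Si) even though Si has the higher nuclear charge.
The numbers (kJ/mol): C 2353, Al 1817, Si 1577, Na 4562, Li 7298.
Putting it together, IE_2: Si < Al < C < Na < Li.

Li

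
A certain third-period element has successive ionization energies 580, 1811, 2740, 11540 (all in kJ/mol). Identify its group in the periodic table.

Look for the largest jump between consecutive ionization energies: IE4/IE3 ≈ 4.2, far larger than any earlier ratio.
That jump marks the point where a core electron is being removed. So the atom has 3 valence electrons.
A main-group element with 3 valence electrons is in group 13.

Group 13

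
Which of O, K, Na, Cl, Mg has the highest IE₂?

The second ionization energy removes an electron from the +1 ion. For each element: O⁺ still has 5 valence electrons; K⁺ is the bare [Ar] core; Na⁺ is the bare [Ne] core; Cl⁺ still has 6 valence electrons; Mg⁺ still has 1 valence electron.
Usually core removal costs more than valence removal, but here the competition is close: a tightly held n=2 valence electron can cost more to remove than an n=3 core electron, so the actual values have to decide it.
Valence configurations: O⁺ [He]2s²2p³, Cl⁺ [Ne]3s²3p⁴, Mg⁺ [Ne]3s¹.
Tabulated IE_2 (kJ/mol): O 3388, K 3052, Na 4562, Cl 2298, Mg 1451.
So the second ionization energies run Mg < Cl < K < O < Na.

Na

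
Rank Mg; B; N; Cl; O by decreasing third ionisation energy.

Mg > O > N > Cl > B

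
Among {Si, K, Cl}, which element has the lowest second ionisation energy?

The second ionization energy removes an electron from the +1 ion. For each element: Si⁺ still has 3 valence electrons; K⁺ is the bare [Ar] core; Cl⁺ still has 6 valence electrons.
Pulling an electron out of a noble-gas core costs far more than removing a remaining valence electron, so K sits at the high end of IE_2.
Valence configurations: Si⁺ [Ne]3s²3p¹, Cl⁺ [Ne]3s²3p⁴.
The numbers (kJ/mol): Si 1577, K 3052, Cl 2298.
Putting it together, IE_2: Si < Cl < K.

Si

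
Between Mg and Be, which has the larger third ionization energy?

After 2 electrons have been removed, what remains? Mg²⁺ is the bare [Ne] core; Be²⁺ is the bare [He] core.
All of these are removing an electron from a noble-gas core or deeper; the smaller core (lower principal quantum number) is held far more tightly, and within a period the higher nuclear charge binds the same core more tightly.
The numbers (kJ/mol): Mg 7733, Be 14849.
Overall IE_3 order: Mg < Be.

Be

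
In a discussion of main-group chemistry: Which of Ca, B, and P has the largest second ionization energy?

Consider each +1 ion: Ca⁺ still has 1 valence electron; B⁺ still has 2 valence electrons; P⁺ still has 4 valence electrons.
All are still removing valence electrons, so compare the +1 ions as you would atoms: IE_2 generally rises across a period (higher Z_eff) and falls down a group (larger shell), subject to the usual subshell exceptions.
Valence configurations: Ca⁺ [Ar]4s¹, B⁺ [He]2s², P⁺ [Ne]3s²3p².
Approximate IE_2 values (kJ/mol): Ca 1145, B 2427, P 1907.
Overall IE_2 order: Ca < P < B.

B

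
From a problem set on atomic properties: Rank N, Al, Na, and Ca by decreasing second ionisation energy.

Na, N, Al, Ca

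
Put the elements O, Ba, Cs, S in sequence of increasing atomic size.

O < S < Ba < Cs

Radius decreases left→right (rising Z_eff, same n) and increases top→bottom (higher n).
Here both period and group differ, so the two effects have to be weighed against each other.
S > O: they share group 16; the group trend gives S the larger value.
Ba > S: relative to S, both the across-period and down-group shifts push Ba's atomic radius up.
Cs > Ba: Cs lies to the left of Ba in period 6, so the across-period effect alone puts Cs larger.
For reference (pm): O 63, S 103, Cs 232, Ba 196.
So from smallest to largest: O < S < Ba < Cs.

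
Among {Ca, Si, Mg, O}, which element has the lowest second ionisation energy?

After 1 electron has been removed, what remains? Ca⁺ still has 1 valence electron; Si⁺ still has 3 valence electrons; Mg⁺ still has 1 valence electron; O⁺ still has 5 valence electrons.
All are still removing valence electrons, so compare the +1 ions as you would atoms: IE_2 generally rises across a period (higher Z_eff) and falls down a group (larger shell), subject to the usual subshell exceptions.
Valence configurations: Ca⁺ [Ar]4s¹, Si⁺ [Ne]3s²3p¹, Mg⁺ [Ne]3s¹, O⁺ [He]2s²2p³.
Tabulated IE_2 (kJ/mol): Ca 1145, Si 1577, Mg 1451, O 3388.
Overall IE_2 order: Ca < Mg < Si < O.

Ca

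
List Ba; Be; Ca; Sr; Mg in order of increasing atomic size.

Be < Mg < Ca < Sr < Ba

Be is in period 2, group 2; Mg is in period 3, group 2; Ca is in period 4, group 2; Sr is in period 5, group 2; Ba is in period 6, group 2.
Atomic radius shrinks across a period as nuclear charge pulls the same shell inward, and grows down a group as new shells are added.
All are in group 2, so atomic radius increases down the group.
So from smallest to largest: Be < Mg < Ca < Sr < Ba.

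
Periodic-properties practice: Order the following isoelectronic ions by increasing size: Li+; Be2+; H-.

Be2+, Li+, H-

All of these have 2 electrons, so size is governed by nuclear charge alone: the more protons, the stronger the pull on the same electron cloud, and the smaller the ion.
Nuclear charges: Be2+ (Z=4), Li+ (Z=3), H- (Z=1).
Smallest to largest: Be2+ < Li+ < H-.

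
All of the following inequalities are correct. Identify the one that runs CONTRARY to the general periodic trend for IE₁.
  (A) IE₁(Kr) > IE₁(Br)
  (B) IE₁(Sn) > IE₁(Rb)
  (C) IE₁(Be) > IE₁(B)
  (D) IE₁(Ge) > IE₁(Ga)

(C)

The general trend: IE₁ increases across a period and decreases down a group.
(A) Kr (period 4, group 18) vs Br (period 4, group 17): the stated order agrees with the simple trend.
(B) Sn (period 5, group 14) vs Rb (period 5, group 1): the stated order agrees with the simple trend.
(C) Be (period 2, group 2) vs B (period 2, group 13): the stated order contradicts the simple trend.
(D) Ge (period 4, group 14) vs Ga (period 4, group 13): the stated order agrees with the simple trend.
The exception is (C): removing B's lone 2p electron is easier than breaking Be's filled 2s².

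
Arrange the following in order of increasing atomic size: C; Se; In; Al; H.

H < C < Se < Al < In

H is in period 1, group 1; C is in period 2, group 14; Al is in period 3, group 13; Se is in period 4, group 16; In is in period 5, group 13.
Across a period the added protons contract the valence shell; down a group each new principal shell makes the atom larger.
Neither a single period nor a single group — weigh both effects.
C > H: the two effects oppose for this pair; the down-group effect wins (75 vs 32 pm).
Se > C: period and group pull opposite ways; the down-group shift dominates (116 vs 75 pm).
Al > Se: the two effects oppose for this pair; the across-period effect wins (126 vs 116 pm).
In > Al: In sits below Al in group 13, so the down-group effect alone puts In larger.
Tabulated atomic radius (pm): H 32, C 75, Al 126, Se 116, In 142.
So from smallest to largest: H < C < Se < Al < In.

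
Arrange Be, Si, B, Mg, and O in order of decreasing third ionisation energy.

Be > Mg > O > B > Si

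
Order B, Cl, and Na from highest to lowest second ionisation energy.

Na > B > Cl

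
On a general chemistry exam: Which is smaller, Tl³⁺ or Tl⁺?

Both ions have Z = 81 protons, but Tl³⁺ has lost more electrons, so its remaining electrons feel a larger effective nuclear charge per electron and are pulled in more tightly.
Higher positive charge → smaller ion, so Tl⁺ > Tl³⁺.

Tl³⁺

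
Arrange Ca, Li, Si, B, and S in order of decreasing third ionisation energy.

Li > Ca > B > S > Si

IE_3 is the cost of taking one more electron from the +2 cation: Ca²⁺ is the bare [Ar] core; Li²⁺ is already 1 electron into the core; Si²⁺ still has 2 valence electrons; B²⁺ still has 1 valence electron; S²⁺ still has 4 valence electrons.
Core electrons are held far more tightly than valence electrons, so Ca and Li top the IE_3 order.
Valence configurations: Si²⁺ [Ne]3s², B²⁺ [He]2s¹, S²⁺ [Ne]3s²3p².
The numbers (kJ/mol): Ca 4912, Li 11815, Si 3232, B 3660, S 3357.
Overall IE_3 order: Si < S < B < Ca < Li.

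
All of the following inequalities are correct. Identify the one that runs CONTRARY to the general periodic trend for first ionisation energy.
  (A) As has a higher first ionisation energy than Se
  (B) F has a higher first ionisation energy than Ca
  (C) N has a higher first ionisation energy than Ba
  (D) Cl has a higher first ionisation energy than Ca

The general trend: first ionisation energy increases across a period and decreases down a group.
(A) As (period 4, group 15) vs Se (period 4, group 16): the stated order contradicts the simple trend.
(B) F (period 2, group 17) vs Ca (period 4, group 2): the stated order agrees with the simple trend.
(C) N (period 2, group 15) vs Ba (period 6, group 2): the stated order agrees with the simple trend.
(D) Cl (period 3, group 17) vs Ca (period 4, group 2): the stated order agrees with the simple trend.
The exception is (A): Se (4p⁴) ionizes more easily than half-filled As (4p³).

(A)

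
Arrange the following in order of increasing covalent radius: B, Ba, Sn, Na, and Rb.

Radius decreases left→right (rising Z_eff, same n) and increases top→bottom (higher n).
These span different periods and groups, so the two trends combine.
Sn > B: the two effects oppose for this pair; the down-group effect wins (140 vs 85 pm).
Na > Sn: period and group pull opposite ways; the across-period shift dominates (155 vs 140 pm).
Ba > Na: period and group pull opposite ways; the down-group shift dominates (196 vs 155 pm).
Rb > Ba: period and group pull opposite ways; the across-period shift dominates (210 vs 196 pm).
Tabulated atomic radius (pm): B 85, Na 155, Rb 210, Sn 140, Ba 196.
So from smallest to largest: B < Sn < Na < Ba < Rb.

B, Sn, Na, Ba, Rb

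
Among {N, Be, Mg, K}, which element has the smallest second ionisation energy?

The second ionization energy removes an electron from the +1 ion. For each element: N⁺ still has 4 valence electrons; Be⁺ still has 1 valence electron; Mg⁺ still has 1 valence electron; K⁺ is the bare [Ar] core.
Pulling an electron out of a noble-gas core costs far more than removing a remaining valence electron, so K sits at the high end of IE_2.
Valence configurations: N⁺ [He]2s²2p², Be⁺ [He]2s¹, Mg⁺ [Ne]3s¹.
Approximate IE_2 values (kJ/mol): N 2856, Be 1757, Mg 1451, K 3052.
Putting it together, IE_2: Mg < Be < N < K.

Mg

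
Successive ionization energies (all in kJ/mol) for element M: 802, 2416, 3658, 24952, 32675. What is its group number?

Look for the largest jump between consecutive ionization energies: IE4/IE3 ≈ 6.8, far larger than any earlier ratio.
That jump marks the point where a core electron is being removed. So the atom has 3 valence electrons.
A main-group element with 3 valence electrons is in group 13.

Group 13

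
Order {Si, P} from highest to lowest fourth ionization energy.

P, Si

After 3 electrons have been removed, what remains? Si³⁺ still has 1 valence electron; P³⁺ still has 2 valence electrons.
All are still removing valence electrons, so compare the +3 ions as you would atoms: IE_4 generally rises across a period (higher Z_eff) and falls down a group (larger shell), subject to the usual subshell exceptions.
Valence configurations: Si³⁺ [Ne]3s¹, P³⁺ [Ne]3s².
The numbers (kJ/mol): Si 4356, P 4964.
Hence IE_4: Si < P.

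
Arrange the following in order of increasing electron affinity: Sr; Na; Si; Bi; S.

Sr < Na < Bi < Si < S

Adding an electron releases more energy for atoms nearer the top right (short of the noble gases).
Here both period and group differ, so the two effects have to be weighed against each other.
Na > Sr: the two effects oppose for this pair; the down-group effect wins (53 vs 5 kJ/mol).
Bi > Na: the two effects oppose for this pair; the across-period effect wins (91 vs 53 kJ/mol).
Si > Bi: period and group pull opposite ways; the down-group shift dominates (134 vs 91 kJ/mol).
S > Si: both are in period 3; the period trend gives S the larger value.
Tabulated electron affinity (kJ/mol): Na 53, Si 134, S 200, Sr 5, Bi 91.
So from lowest to highest: Sr < Na < Bi < Si < S.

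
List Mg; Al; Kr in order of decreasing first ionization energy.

Kr > Mg > Al

Removing the outermost electron gets harder across a period and easier down a group.
These span different periods and groups, so the two trends combine.
Mg > Al: this pair runs against the simple trend — see the exception note.
Kr > Mg: the two effects oppose for this pair; the across-period effect wins (1351 vs 738 kJ/mol).
Note the exception: Mg has a higher first ionization energy than Al, contrary to the simple trend — Al's single 3p electron is easier to remove than one from Mg's filled 3s².
Approximate values (kJ/mol): Mg 738, Al 578, Kr 1351.
So from highest to lowest: Kr > Mg > Al.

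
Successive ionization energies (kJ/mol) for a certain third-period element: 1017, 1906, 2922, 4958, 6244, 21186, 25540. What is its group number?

Group 15

Look for the largest jump between consecutive ionization energies: IE6/IE5 ≈ 3.4, far larger than any earlier ratio.
That jump marks the point where a core electron is being removed. So the atom has 5 valence electrons.
A main-group element with 5 valence electrons is in group 15.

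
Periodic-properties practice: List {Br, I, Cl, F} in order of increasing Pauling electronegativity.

I < Br < Cl < F

F is in period 2, group 17; Cl is in period 3, group 17; Br is in period 4, group 17; I is in period 5, group 17.
Smaller atoms with higher effective nuclear charge are more electronegative.
All are in group 17, so electronegativity increases up the group.
So from lowest to highest: I < Br < Cl < F.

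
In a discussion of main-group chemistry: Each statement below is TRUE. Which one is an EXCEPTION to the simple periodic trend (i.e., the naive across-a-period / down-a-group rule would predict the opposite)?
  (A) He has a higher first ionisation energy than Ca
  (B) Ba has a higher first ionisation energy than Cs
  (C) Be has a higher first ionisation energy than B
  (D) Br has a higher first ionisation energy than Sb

The general trend: first ionisation energy increases across a period and decreases down a group.
(A) He (period 1, group 18) vs Ca (period 4, group 2): the stated order agrees with the simple trend.
(B) Ba (period 6, group 2) vs Cs (period 6, group 1): the stated order agrees with the simple trend.
(C) Be (period 2, group 2) vs B (period 2, group 13): the stated order contradicts the simple trend.
(D) Br (period 4, group 17) vs Sb (period 5, group 15): the stated order agrees with the simple trend.
The exception is (C): removing B's lone 2p electron is easier than breaking Be's filled 2s².

(C)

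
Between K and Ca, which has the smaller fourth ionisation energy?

K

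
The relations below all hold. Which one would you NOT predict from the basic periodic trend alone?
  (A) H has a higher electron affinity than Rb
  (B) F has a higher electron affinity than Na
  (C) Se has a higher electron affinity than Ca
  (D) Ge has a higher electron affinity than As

(D)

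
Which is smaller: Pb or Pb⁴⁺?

Pb⁴⁺

Forming Pb⁴⁺ removes 4 electrons from Pb. Fewer electrons for the same nuclear charge means less shielding and a higher Z_eff on the remaining electrons.
A cation is smaller than its parent atom: Pb⁴⁺ < Pb.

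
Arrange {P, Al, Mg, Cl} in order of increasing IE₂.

Mg, Al, P, Cl

The second ionization energy removes an electron from the +1 ion. For each element: P⁺ still has 4 valence electrons; Al⁺ still has 2 valence electrons; Mg⁺ still has 1 valence electron; Cl⁺ still has 6 valence electrons.
All are still removing valence electrons, so compare the +1 ions as you would atoms: IE_2 generally rises across a period (higher Z_eff) and falls down a group (larger shell), subject to the usual subshell exceptions.
Valence configurations: P⁺ [Ne]3s²3p², Al⁺ [Ne]3s², Mg⁺ [Ne]3s¹, Cl⁺ [Ne]3s²3p⁴.
The numbers (kJ/mol): P 1907, Al 1817, Mg 1451, Cl 2298.
Hence IE_2: Mg < Al < P < Cl.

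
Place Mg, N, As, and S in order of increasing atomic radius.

N is in period 2, group 15; Mg is in period 3, group 2; S is in period 3, group 16; As is in period 4, group 15.
Across a period the added protons contract the valence shell; down a group each new principal shell makes the atom larger.
Here both period and group differ, so the two effects have to be weighed against each other.
S > N: period and group pull opposite ways; the down-group shift dominates (103 vs 71 pm).
As > S: relative to S, both the across-period and down-group shifts push As's atomic radius up.
Mg > As: period and group pull opposite ways; the across-period shift dominates (139 vs 121 pm).
Tabulated atomic radius (pm): N 71, Mg 139, S 103, As 121.
So from smallest to largest: N < S < As < Mg.

N, S, As, Mg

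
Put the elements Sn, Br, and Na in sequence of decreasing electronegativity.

Atoms toward the upper right of the periodic table pull bonding electrons most strongly.
Neither a single period nor a single group — weigh both effects.
Sn > Na: the two effects oppose for this pair; the across-period effect wins (1.96 vs 0.93).
Br > Sn: relative to Sn, both the across-period and down-group shifts push Br's electronegativity up.
Tabulated electronegativity (Pauling): Na 0.93, Br 2.96, Sn 1.96.
So from highest to lowest: Br > Sn > Na.

Br > Sn > Na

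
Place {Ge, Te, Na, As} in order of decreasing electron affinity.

Na is in period 3, group 1; Ge is in period 4, group 14; As is in period 4, group 15; Te is in period 5, group 16.
Adding an electron releases more energy for atoms nearer the top right (short of the noble gases).
Neither a single period nor a single group — weigh both effects.
As > Na: the two effects oppose for this pair; the across-period effect wins (78 vs 53 kJ/mol).
Ge > As: this pair runs against the simple trend — see the exception note.
Te > Ge: period and group pull opposite ways; the across-period shift dominates (190 vs 119 kJ/mol).
Note the exception: Ge has a higher electron affinity than As, contrary to the simple trend — adding an electron to As's half-filled 4p³ is unfavourable, so Ge (4p²) has the more exothermic EA.
For reference (kJ/mol): Na 53, Ge 119, As 78, Te 190.
So from highest to lowest: Te > Ge > As > Na.

Te > Ge > As > Na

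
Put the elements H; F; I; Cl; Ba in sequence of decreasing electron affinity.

Cl, F, I, H, Ba

H is in period 1, group 1; F is in period 2, group 17; Cl is in period 3, group 17; I is in period 5, group 17; Ba is in period 6, group 2.
Electron affinity generally becomes more exothermic across a period toward the halogens and less exothermic down a group.
These span different periods and groups, so the two trends combine.
H > Ba: the two effects oppose for this pair; the down-group effect wins (73 vs 14 kJ/mol).
I > H: the two effects oppose for this pair; the across-period effect wins (295 vs 73 kJ/mol).
F > I: they share group 17; the group trend gives F the larger value.
Cl > F: this pair runs against the simple trend — see the exception note.
Note the exception: Cl has a higher electron affinity than F, contrary to the simple trend — F's small 2p subshell makes the incoming electron feel strong e⁻–e⁻ repulsion, so Cl actually releases more energy on gaining an electron.
Tabulated electron affinity (kJ/mol): H 73, F 328, Cl 349, I 295, Ba 14.
So from highest to lowest: Cl > F > I > H > Ba.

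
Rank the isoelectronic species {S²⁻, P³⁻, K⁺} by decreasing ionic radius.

All of these have 18 electrons, so size is governed by nuclear charge alone: the more protons, the stronger the pull on the same electron cloud, and the smaller the ion.
Nuclear charges: K⁺ (Z=19), S²⁻ (Z=16), P³⁻ (Z=15).
Largest to smallest: P³⁻ > S²⁻ > K⁺.

P³⁻ > S²⁻ > K⁺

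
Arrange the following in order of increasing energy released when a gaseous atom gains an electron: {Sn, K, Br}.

Atoms with high Z_eff and room in the valence shell (especially the halogens) have the most exothermic electron affinities.
Neither a single period nor a single group — weigh both effects.
Sn > K: the two effects oppose for this pair; the across-period effect wins (107 vs 48 kJ/mol).
Br > Sn: both effects reinforce here, so Br is clearly the higher of the two.
For reference (kJ/mol): K 48, Br 325, Sn 107.
So from lowest to highest: K < Sn < Br.

K < Sn < Br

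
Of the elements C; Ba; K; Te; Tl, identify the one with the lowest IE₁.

K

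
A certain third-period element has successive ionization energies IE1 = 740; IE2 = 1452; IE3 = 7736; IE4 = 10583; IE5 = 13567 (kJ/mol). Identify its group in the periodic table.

Group 2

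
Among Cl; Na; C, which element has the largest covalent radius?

Na

C is in period 2, group 14; Na is in period 3, group 1; Cl is in period 3, group 17.
Across a period the added protons contract the valence shell; down a group each new principal shell makes the atom larger.
Neither a single period nor a single group — weigh both effects.
Cl > C: period and group pull opposite ways; the down-group shift dominates (99 vs 75 pm).
Na > Cl: both are in period 3; the period trend gives Na the larger value.
For reference (pm): C 75, Na 155, Cl 99.
The largest covalent radius among these belongs to Na.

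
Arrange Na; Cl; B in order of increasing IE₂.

Cl < B < Na

Consider each +1 ion: Na⁺ is the bare [Ne] core; Cl⁺ still has 6 valence electrons; B⁺ still has 2 valence electrons.
Breaking into a closed-shell core is much more expensive than removing a leftover valence electron — Na has the largest IE_2 here.
Valence configurations: Cl⁺ [Ne]3s²3p⁴, B⁺ [He]2s².
Approximate IE_2 values (kJ/mol): Na 4562, Cl 2298, B 2427.
Overall IE_2 order: Cl < B < Na.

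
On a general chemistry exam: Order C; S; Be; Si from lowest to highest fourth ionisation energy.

Si < S < C < Be

After 3 electrons have been removed, what remains? C³⁺ still has 1 valence electron; S³⁺ still has 3 valence electrons; Be³⁺ is already 1 electron into the core; Si³⁺ still has 1 valence electron.
Breaking into a closed-shell core is much more expensive than removing a leftover valence electron — Be has the largest IE_4 here.
Valence configurations: C³⁺ [He]2s¹, S³⁺ [Ne]3s²3p¹, Si³⁺ [Ne]3s¹.
Approximate IE_4 values (kJ/mol): C 6223, S 4556, Be 21007, Si 4356.
Hence IE_4: Si < S < C < Be.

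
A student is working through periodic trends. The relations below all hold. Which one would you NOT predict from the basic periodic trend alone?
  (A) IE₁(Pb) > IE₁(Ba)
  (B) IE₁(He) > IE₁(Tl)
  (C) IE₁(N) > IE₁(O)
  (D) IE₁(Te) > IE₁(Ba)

The general trend: IE₁ increases across a period and decreases down a group.
(A) Pb (period 6, group 14) vs Ba (period 6, group 2): the stated order agrees with the simple trend.
(B) He (period 1, group 18) vs Tl (period 6, group 13): the stated order agrees with the simple trend.
(C) N (period 2, group 15) vs O (period 2, group 16): the stated order contradicts the simple trend.
(D) Te (period 5, group 16) vs Ba (period 6, group 2): the stated order agrees with the simple trend.
The exception is (C): pairing an electron in O's 2p⁴ costs repulsion energy, so O ionizes more easily than half-filled N (2p³).

(C)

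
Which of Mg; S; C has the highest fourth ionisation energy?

Mg

The fourth ionization energy removes an electron from the +3 ion. For each element: Mg³⁺ is already 1 electron into the core; S³⁺ still has 3 valence electrons; C³⁺ still has 1 valence electron.
Pulling an electron out of a noble-gas core costs far more than removing a remaining valence electron, so Mg sits at the high end of IE_4.
Valence configurations: S³⁺ [Ne]3s²3p¹, C³⁺ [He]2s¹.
Tabulated IE_4 (kJ/mol): Mg 10543, S 4556, C 6223.
So the fourth ionization energies run S < C < Mg.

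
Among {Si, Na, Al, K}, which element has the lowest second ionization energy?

The second ionization energy removes an electron from the +1 ion. For each element: Si⁺ still has 3 valence electrons; Na⁺ is the bare [Ne] core; Al⁺ still has 2 valence electrons; K⁺ is the bare [Ar] core.
Breaking into a closed-shell core is much more expensive than removing a leftover valence electron — K and Na have the largest IE_2 here.
Valence configurations: Si⁺ [Ne]3s²3p¹, Al⁺ [Ne]3s².
Si⁺ loses a lone 3p electron whereas Al⁺ must break into a filled 3s² pair, so IE_2(Al) > IE_2(Si) even though Si has the higher nuclear charge.
The numbers (kJ/mol): Si 1577, Na 4562, Al 1817, K 3052.
So the second ionization energies run Si < Al < K < Na.

Si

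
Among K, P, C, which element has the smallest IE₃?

IE_3 is the cost of taking one more electron from the +2 cation: K²⁺ is already 1 electron into the core; P²⁺ still has 3 valence electrons; C²⁺ still has 2 valence electrons.
Usually core removal costs more than valence removal, but here the competition is close: a tightly held n=2 valence electron can cost more to remove than an n=3 core electron, so the actual values have to decide it.
Valence configurations: P²⁺ [Ne]3s²3p¹, C²⁺ [He]2s².
Tabulated IE_3 (kJ/mol): K 4420, P 2914, C 4620.
So the third ionization energies run P < K < C.

P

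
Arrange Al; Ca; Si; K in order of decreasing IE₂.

K > Al > Si > Ca

Consider each +1 ion: Al⁺ still has 2 valence electrons; Ca⁺ still has 1 valence electron; Si⁺ still has 3 valence electrons; K⁺ is the bare [Ar] core.
Pulling an electron out of a noble-gas core costs far more than removing a remaining valence electron, so K sits at the high end of IE_2.
Valence configurations: Al⁺ [Ne]3s², Ca⁺ [Ar]4s¹, Si⁺ [Ne]3s²3p¹.
Si⁺ loses a lone 3p electron whereas Al⁺ must break into a filled 3s² pair, so IE_2(Al) > IE_2(Si) even though Si has the higher nuclear charge.
Tabulated IE_2 (kJ/mol): Al 1817, Ca 1145, Si 1577, K 3052.
Overall IE_2 order: Ca < Si < Al < K.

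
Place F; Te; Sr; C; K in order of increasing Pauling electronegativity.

C is in period 2, group 14; F is in period 2, group 17; K is in period 4, group 1; Sr is in period 5, group 2; Te is in period 5, group 16.
Atoms toward the upper right of the periodic table pull bonding electrons most strongly.
Here both period and group differ, so the two effects have to be weighed against each other.
Sr > K: the two effects oppose for this pair; the across-period effect wins (0.95 vs 0.82).
Te > Sr: both are in period 5; the period trend gives Te the larger value.
C > Te: period and group pull opposite ways; the down-group shift dominates (2.55 vs 2.10).
F > C: F lies to the right of C in period 2, so the across-period effect alone puts F higher.
Approximate values (Pauling): C 2.55, F 3.98, K 0.82, Sr 0.95, Te 2.10.
So from lowest to highest: K < Sr < Te < C < F.

K < Sr < Te < C < F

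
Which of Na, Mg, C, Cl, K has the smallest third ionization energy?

Cl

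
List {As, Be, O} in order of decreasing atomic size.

Be is in period 2, group 2; O is in period 2, group 16; As is in period 4, group 15.
Moving right in a period, electrons are added to the same shell under a stronger nuclear pull, so atoms get smaller; moving down, a new shell is opened and atoms get larger.
These span different periods and groups, so the two trends combine.
Be > O: Be lies to the left of O in period 2, so the across-period effect alone puts Be larger.
As > Be: the two effects oppose for this pair; the down-group effect wins (121 vs 102 pm).
Tabulated atomic radius (pm): Be 102, O 63, As 121.
So from largest to smallest: As > Be > O.

As > Be > O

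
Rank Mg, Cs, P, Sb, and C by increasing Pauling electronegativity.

Cs < Mg < Sb < P < C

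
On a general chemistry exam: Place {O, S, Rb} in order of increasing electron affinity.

Rb < O < S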